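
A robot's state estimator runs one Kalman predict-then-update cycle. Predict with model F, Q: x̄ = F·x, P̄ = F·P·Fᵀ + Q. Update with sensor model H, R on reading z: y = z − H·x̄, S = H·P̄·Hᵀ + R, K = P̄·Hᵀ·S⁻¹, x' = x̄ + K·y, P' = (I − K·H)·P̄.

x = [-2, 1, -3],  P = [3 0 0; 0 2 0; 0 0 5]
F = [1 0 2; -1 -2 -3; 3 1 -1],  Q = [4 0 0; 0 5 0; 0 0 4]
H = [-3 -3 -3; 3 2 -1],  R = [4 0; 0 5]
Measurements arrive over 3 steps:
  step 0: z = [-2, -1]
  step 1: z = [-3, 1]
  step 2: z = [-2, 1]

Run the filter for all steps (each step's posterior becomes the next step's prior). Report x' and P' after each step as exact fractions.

step 0: x' = [-48363/6182, 127077/12364, -22255/12364], P' = [450221/18546 -99476/3091 145711/18546; -99476/3091 534697/12364 -134153/12364; 145711/18546 -134153/12364 121333/37092]
step 1: x' = [7313341757/5373937367, -5909878902/5373937367, 3620743980/5373937367], P' = [62544559715/16121812101 -76522447945/16121812101 14734923430/16121812101; -76522447945/16121812101 102125820683/16121812101 -24027843014/16121812101; 14734923430/16121812101 -24027843014/16121812101 14035929752/16121812101]
step 2: x' = [1267013159527445/665552085686876, -1332618479728103/665552085686876, 264327346117509/332776042843438], P' = [2402220297415579/665552085686876 -2940950729138637/665552085686876 280687474109849/332776042843438; -2940950729138637/665552085686876 3951624424866203/665552085686876 -467614674724495/332776042843438; 280687474109849/332776042843438 -467614674724495/332776042843438 141773319801051/166388021421719]

step 0: x̄ = F·x = [-8, 9, -2]
step 0: P̄ = F·P·Fᵀ + Q = [27 -33 -1; -33 61 2; -1 2 38]
step 0: y = z − H·x̄ = [-5, 3]
step 0: S = H·P̄·Hᵀ + R = [562 0; 0 132]
step 0: K = P̄·Hᵀ·S⁻¹ = [21/562 4/33; -45/281 7/44; -117/562 -37/132]
step 0: x' = x̄ + K·y = [-48363/6182, 127077/12364, -22255/12364]
step 0: P' = (I − K·H)·P̄ = [450221/18546 -99476/3091 145711/18546; -99476/3091 534697/12364 -134153/12364; 145711/18546 -134153/12364 121333/37092]
step 1: x̄ = F·x = [-35309/3091, -90663/12364, -70423/6182]
step 1: P̄ = F·P·Fᵀ + Q = [1349915/18546 455855/18546 479285/9273; 455855/18546 738439/37092 440779/18546; 479285/9273 440779/18546 467971/9273]
step 1: y = z − H·x̄ = [-1155327/12364, 119138/3091]
step 1: S = H·P̄·Hᵀ + R = [38242363/12364 -4244718/3091; -4244718/3091 4203503/6182]
step 1: K = P̄·Hᵀ·S⁻¹ = [-189258800/5373937367 1323590655/5373937367; -393882431/5373937367 -85857297/5373937367; -1185752542/5373937367 -1192456366/5373937367]
step 1: x' = x̄ + K·y = [7313341757/5373937367, -5909878902/5373937367, 3620743980/5373937367]
step 1: P' = (I − K·H)·P̄ = [62544559715/16121812101 -76522447945/16121812101 14734923430/16121812101; -76522447945/16121812101 102125820683/16121812101 -24027843014/16121812101; 14734923430/16121812101 -24027843014/16121812101 14035929752/16121812101]
step 2: x̄ = F·x = [14554829717/5373937367, -6355815893/5373937367, 12409402389/5373937367]
step 2: P̄ = F·P·Fᵀ + Q = [242115220847/16121812101 9573837523/5373937367 108658302818/16121812101; 9573837523/5373937367 57321967784/5373937367 30676019978/5373937367; 108658302818/16121812101 30676019978/5373937367 244061494052/16121812101]
step 2: y = z − H·x̄ = [51077373905/5373937367, -13169517609/5373937367]
step 2: S = H·P̄·Hᵀ + R = [3372370856147/5373937367 -1279168203608/5373937367; -1279168203608/5373937367 2516167249772/16121812101]
step 2: K = P̄·Hᵀ·S⁻¹ = [-4245846843120/166388021421719 152676897149953/665552085686876; -14145814927233/166388021421719 3125202353097/665552085686876; -36232289620296/166388021421719 -75342713344309/332776042843438]
step 2: x' = x̄ + K·y = [1267013159527445/665552085686876, -1332618479728103/665552085686876, 264327346117509/332776042843438]
step 2: P' = (I − K·H)·P̄ = [2402220297415579/665552085686876 -2940950729138637/665552085686876 280687474109849/332776042843438; -2940950729138637/665552085686876 3951624424866203/665552085686876 -467614674724495/332776042843438; 280687474109849/332776042843438 -467614674724495/332776042843438 141773319801051/166388021421719]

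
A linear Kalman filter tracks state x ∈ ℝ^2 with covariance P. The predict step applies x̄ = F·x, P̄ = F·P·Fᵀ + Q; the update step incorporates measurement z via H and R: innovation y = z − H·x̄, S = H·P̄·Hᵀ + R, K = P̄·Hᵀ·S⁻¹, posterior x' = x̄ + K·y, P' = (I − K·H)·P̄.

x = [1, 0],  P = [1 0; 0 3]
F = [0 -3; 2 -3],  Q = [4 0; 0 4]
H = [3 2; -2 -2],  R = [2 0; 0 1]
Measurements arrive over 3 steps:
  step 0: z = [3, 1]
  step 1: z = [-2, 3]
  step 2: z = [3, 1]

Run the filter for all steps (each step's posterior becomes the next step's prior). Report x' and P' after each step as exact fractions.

step 0: x' = [209/149, -209/149], P' = [4334/3129 -4930/3129; -4930/3129 6122/3129]
step 1: x' = [-377747/4272928, -5091191/4272928], P' = [2501199/2136464 -2836285/2136464; -2836285/2136464 3567527/2136464]
step 2: x' = [10183448374/5015264911, -10785205564/5015264911], P' = [5865434206/5015264911 -6649897270/5015264911; -6649897270/5015264911 8363567558/5015264911]

step 0: x̄ = F·x = [0, 2]
step 0: P̄ = F·P·Fᵀ + Q = [31 27; 27 35]
step 0: y = z − H·x̄ = [-1, 5]
step 0: S = H·P̄·Hᵀ + R = [745 -596; -596 481]
step 0: K = P̄·Hᵀ·S⁻¹ = [1571/3129 8/21; -1273/3129 -16/21]
step 0: x' = x̄ + K·y = [209/149, -209/149]
step 0: P' = (I − K·H)·P̄ = [4334/3129 -4930/3129; -4930/3129 6122/3129]
step 1: x̄ = F·x = [627/149, 1045/149]
step 1: P̄ = F·P·Fᵀ + Q = [22538/1043 28226/1043; 28226/1043 144110/3129]
step 1: y = z − H·x̄ = [-4269/149, 3791/149]
step 1: S = H·P̄·Hᵀ + R = [2207360/3129 -261272/447; -261272/447 218207/447]
step 1: K = P̄·Hᵀ·S⁻¹ = [166457/388448 167543/534116; -124891/388448 -365621/534116]
step 1: x' = x̄ + K·y = [-377747/4272928, -5091191/4272928]
step 1: P' = (I − K·H)·P̄ = [2501199/2136464 -2836285/2136464; -2836285/2136464 3567527/2136464]
step 2: x̄ = F·x = [15273573/4272928, 14518079/4272928]
step 2: P̄ = F·P·Fᵀ + Q = [40653599/2136464 49125453/2136464; 49125453/2136464 84693815/2136464]
step 2: y = z − H·x̄ = [-62038093/4272928, 725639/48556]
step 2: S = H·P̄·Hᵀ + R = [1298436015/2136464 -12203993/24278; -12203993/24278 5093919/12139]
step 2: K = P̄·Hᵀ·S⁻¹ = [2148254039/5015264911 1568926128/5015264911; -1611278347/5015264911 -3427340576/5015264911]
step 2: x' = x̄ + K·y = [10183448374/5015264911, -10785205564/5015264911]
step 2: P' = (I − K·H)·P̄ = [5865434206/5015264911 -6649897270/5015264911; -6649897270/5015264911 8363567558/5015264911]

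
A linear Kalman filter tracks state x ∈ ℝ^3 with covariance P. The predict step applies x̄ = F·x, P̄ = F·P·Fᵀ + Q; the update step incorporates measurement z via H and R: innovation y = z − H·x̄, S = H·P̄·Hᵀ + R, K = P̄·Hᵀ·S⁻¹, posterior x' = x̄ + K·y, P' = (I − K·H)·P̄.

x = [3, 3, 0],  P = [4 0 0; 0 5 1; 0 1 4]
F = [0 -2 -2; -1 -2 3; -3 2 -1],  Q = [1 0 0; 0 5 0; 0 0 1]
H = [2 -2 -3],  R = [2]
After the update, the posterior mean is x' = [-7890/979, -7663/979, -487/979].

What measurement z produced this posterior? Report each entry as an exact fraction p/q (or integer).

x̄ = F·x = [-6, -9, -3]
P̄ = F·P·Fᵀ + Q = [45 -6 -14; -6 53 -12; -14 -12 57]
S = H·P̄·Hᵀ + R = [979]
K = P̄·Hᵀ·S⁻¹ = [144/979; -82/979; -175/979]
x' − x̄ = [-2016/979, 1148/979, 2450/979] = K·y
y = (KᵀK)⁻¹·Kᵀ·(x' − x̄) = [-14]
z = y + H·x̄ = [-14] + [15] = [1]

z = [1]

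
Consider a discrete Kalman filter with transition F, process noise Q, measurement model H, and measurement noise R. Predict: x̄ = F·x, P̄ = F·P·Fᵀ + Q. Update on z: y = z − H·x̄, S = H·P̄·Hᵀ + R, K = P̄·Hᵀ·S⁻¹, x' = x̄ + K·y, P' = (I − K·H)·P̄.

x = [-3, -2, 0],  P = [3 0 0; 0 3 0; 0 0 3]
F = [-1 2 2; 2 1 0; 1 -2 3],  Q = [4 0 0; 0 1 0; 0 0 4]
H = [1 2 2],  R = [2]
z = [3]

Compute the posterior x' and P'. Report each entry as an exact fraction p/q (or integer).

x̄ = F·x = [-1, -8, 1]
P̄ = F·P·Fᵀ + Q = [31 0 3; 0 16 0; 3 0 46]
y = z − H·x̄ = [18]
S = H·P̄·Hᵀ + R = [293]
K = P̄·Hᵀ·S⁻¹ = [37/293; 32/293; 95/293]
x' = x̄ + K·y = [373/293, -1768/293, 2003/293]
P' = (I − K·H)·P̄ = [7714/293 -1184/293 -2636/293; -1184/293 3664/293 -3040/293; -2636/293 -3040/293 4453/293]

x' = [373/293, -1768/293, 2003/293]
P' = [7714/293 -1184/293 -2636/293; -1184/293 3664/293 -3040/293; -2636/293 -3040/293 4453/293]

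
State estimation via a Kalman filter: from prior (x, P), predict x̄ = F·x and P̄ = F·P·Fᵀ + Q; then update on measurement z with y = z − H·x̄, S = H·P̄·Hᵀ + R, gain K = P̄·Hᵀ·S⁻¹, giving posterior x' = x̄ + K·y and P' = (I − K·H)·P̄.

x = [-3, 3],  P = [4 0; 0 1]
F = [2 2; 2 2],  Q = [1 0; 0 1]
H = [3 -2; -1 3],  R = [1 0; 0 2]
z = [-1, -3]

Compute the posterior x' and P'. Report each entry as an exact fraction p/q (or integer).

x̄ = F·x = [0, 0]
P̄ = F·P·Fᵀ + Q = [21 20; 20 21]
y = z − H·x̄ = [-1, -3]
S = H·P̄·Hᵀ + R = [34 31; 31 92]
K = P̄·Hᵀ·S⁻¹ = [907/2167 613/2167; 323/2167 904/2167]
x' = x̄ + K·y = [-2746/2167, -3035/2167]
P' = (I − K·H)·P̄ = [739/2167 655/2167; 655/2167 821/2167]

x' = [-2746/2167, -3035/2167]
P' = [739/2167 655/2167; 655/2167 821/2167]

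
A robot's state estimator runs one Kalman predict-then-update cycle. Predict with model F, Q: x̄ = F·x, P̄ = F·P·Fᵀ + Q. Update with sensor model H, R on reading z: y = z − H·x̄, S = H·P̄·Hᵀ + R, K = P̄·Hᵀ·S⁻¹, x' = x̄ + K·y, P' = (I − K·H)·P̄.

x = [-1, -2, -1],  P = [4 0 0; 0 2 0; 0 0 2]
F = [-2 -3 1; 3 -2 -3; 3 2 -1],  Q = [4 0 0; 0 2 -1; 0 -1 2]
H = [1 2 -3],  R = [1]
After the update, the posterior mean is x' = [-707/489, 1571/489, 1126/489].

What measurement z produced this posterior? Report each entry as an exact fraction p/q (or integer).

x̄ = F·x = [7, 4, -6]
P̄ = F·P·Fᵀ + Q = [40 -18 -38; -18 64 33; -38 33 48]
S = H·P̄·Hᵀ + R = [489]
K = P̄·Hᵀ·S⁻¹ = [118/489; 11/489; -116/489]
x' − x̄ = [-4130/489, -385/489, 4060/489] = K·y
y = (KᵀK)⁻¹·Kᵀ·(x' − x̄) = [-35]
z = y + H·x̄ = [-35] + [33] = [-2]

z = [-2]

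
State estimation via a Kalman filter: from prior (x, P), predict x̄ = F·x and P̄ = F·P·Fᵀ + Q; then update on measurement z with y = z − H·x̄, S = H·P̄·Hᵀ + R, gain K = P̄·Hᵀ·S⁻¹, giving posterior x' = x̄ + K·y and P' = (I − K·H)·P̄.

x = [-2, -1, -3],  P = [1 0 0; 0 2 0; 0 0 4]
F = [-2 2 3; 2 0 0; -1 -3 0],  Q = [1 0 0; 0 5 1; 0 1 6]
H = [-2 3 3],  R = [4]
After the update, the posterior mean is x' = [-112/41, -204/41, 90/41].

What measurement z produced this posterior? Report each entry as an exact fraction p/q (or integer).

x̄ = F·x = [-7, -4, 5]
P̄ = F·P·Fᵀ + Q = [49 -4 -10; -4 9 -1; -10 -1 25]
S = H·P̄·Hᵀ + R = [656]
K = P̄·Hᵀ·S⁻¹ = [-35/164; 2/41; 23/164]
x' − x̄ = [175/41, -40/41, -115/41] = K·y
y = (KᵀK)⁻¹·Kᵀ·(x' − x̄) = [-20]
z = y + H·x̄ = [-20] + [17] = [-3]

z = [-3]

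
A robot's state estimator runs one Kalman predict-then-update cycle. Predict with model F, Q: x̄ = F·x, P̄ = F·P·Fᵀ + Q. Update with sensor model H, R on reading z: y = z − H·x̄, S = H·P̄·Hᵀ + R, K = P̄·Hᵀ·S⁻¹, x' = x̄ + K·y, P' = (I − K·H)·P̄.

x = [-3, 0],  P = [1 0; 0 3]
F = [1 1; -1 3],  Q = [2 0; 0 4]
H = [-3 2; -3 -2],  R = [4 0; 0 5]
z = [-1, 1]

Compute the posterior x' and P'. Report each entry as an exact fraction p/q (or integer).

x̄ = F·x = [-3, 3]
P̄ = F·P·Fᵀ + Q = [6 8; 8 32]
y = z − H·x̄ = [-16, -2]
S = H·P̄·Hᵀ + R = [90 -74; -74 283]
K = P̄·Hᵀ·S⁻¹ = [-1541/9997 -1604/9997; 2404/9997 -2480/9997]
x' = x̄ + K·y = [-2127/9997, -3513/9997]
P' = (I − K·H)·P̄ = [2364/9997 464/9997; 464/9997 5504/9997]

x' = [-2127/9997, -3513/9997]
P' = [2364/9997 464/9997; 464/9997 5504/9997]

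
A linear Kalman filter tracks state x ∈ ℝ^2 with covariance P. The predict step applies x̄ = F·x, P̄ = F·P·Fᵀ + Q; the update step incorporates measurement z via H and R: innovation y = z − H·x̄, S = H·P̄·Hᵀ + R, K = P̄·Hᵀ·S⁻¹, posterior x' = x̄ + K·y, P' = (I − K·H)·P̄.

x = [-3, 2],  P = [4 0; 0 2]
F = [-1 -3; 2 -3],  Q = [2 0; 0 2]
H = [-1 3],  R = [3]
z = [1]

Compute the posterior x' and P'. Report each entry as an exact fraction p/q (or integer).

x' = [-223/97, -160/291]
P' = [2316/97 774/97; 774/97 872/291]

x̄ = F·x = [-3, -12]
P̄ = F·P·Fᵀ + Q = [24 10; 10 36]
y = z − H·x̄ = [34]
S = H·P̄·Hᵀ + R = [291]
K = P̄·Hᵀ·S⁻¹ = [2/97; 98/291]
x' = x̄ + K·y = [-223/97, -160/291]
P' = (I − K·H)·P̄ = [2316/97 774/97; 774/97 872/291]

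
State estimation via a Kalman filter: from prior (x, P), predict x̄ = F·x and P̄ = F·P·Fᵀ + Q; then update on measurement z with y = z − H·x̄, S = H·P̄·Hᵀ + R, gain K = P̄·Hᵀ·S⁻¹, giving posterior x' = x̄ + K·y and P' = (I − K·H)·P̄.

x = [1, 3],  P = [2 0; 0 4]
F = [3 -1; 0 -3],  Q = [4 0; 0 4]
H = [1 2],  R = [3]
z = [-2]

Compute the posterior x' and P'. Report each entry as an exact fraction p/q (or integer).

x̄ = F·x = [0, -9]
P̄ = F·P·Fᵀ + Q = [26 12; 12 40]
y = z − H·x̄ = [16]
S = H·P̄·Hᵀ + R = [237]
K = P̄·Hᵀ·S⁻¹ = [50/237; 92/237]
x' = x̄ + K·y = [800/237, -661/237]
P' = (I − K·H)·P̄ = [3662/237 -1756/237; -1756/237 1016/237]

x' = [800/237, -661/237]
P' = [3662/237 -1756/237; -1756/237 1016/237]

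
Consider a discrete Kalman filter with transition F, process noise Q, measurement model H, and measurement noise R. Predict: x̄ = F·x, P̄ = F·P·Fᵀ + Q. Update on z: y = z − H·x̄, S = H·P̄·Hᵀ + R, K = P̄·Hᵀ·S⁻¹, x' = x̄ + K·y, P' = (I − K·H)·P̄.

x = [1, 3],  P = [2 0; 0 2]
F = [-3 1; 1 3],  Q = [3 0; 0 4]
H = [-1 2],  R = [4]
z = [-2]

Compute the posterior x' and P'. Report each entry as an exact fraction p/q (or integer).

x' = [506/123, 58/41]
P' = [2300/123 368/41; 368/41 216/41]

x̄ = F·x = [0, 10]
P̄ = F·P·Fᵀ + Q = [23 0; 0 24]
y = z − H·x̄ = [-22]
S = H·P̄·Hᵀ + R = [123]
K = P̄·Hᵀ·S⁻¹ = [-23/123; 16/41]
x' = x̄ + K·y = [506/123, 58/41]
P' = (I − K·H)·P̄ = [2300/123 368/41; 368/41 216/41]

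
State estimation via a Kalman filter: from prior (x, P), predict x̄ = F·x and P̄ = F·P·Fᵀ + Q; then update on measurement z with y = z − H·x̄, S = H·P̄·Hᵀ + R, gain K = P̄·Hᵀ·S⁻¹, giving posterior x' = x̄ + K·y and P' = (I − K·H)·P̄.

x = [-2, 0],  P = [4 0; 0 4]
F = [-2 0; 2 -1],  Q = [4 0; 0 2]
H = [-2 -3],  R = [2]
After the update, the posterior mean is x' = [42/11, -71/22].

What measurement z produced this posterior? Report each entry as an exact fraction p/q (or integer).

x̄ = F·x = [4, -4]
P̄ = F·P·Fᵀ + Q = [20 -16; -16 22]
S = H·P̄·Hᵀ + R = [88]
K = P̄·Hᵀ·S⁻¹ = [1/11; -17/44]
x' − x̄ = [-2/11, 17/22] = K·y
y = (KᵀK)⁻¹·Kᵀ·(x' − x̄) = [-2]
z = y + H·x̄ = [-2] + [4] = [2]

z = [2]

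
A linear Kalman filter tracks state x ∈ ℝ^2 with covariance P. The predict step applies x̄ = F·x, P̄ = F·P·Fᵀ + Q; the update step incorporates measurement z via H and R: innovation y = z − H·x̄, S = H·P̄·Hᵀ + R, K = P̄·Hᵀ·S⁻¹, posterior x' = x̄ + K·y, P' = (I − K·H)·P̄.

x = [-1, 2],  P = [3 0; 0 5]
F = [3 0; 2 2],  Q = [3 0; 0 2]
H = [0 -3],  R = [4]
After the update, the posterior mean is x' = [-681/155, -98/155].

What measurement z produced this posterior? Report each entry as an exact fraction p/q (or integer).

x̄ = F·x = [-3, 2]
P̄ = F·P·Fᵀ + Q = [30 18; 18 34]
S = H·P̄·Hᵀ + R = [310]
K = P̄·Hᵀ·S⁻¹ = [-27/155; -51/155]
x' − x̄ = [-216/155, -408/155] = K·y
y = (KᵀK)⁻¹·Kᵀ·(x' − x̄) = [8]
z = y + H·x̄ = [8] + [-6] = [2]

z = [2]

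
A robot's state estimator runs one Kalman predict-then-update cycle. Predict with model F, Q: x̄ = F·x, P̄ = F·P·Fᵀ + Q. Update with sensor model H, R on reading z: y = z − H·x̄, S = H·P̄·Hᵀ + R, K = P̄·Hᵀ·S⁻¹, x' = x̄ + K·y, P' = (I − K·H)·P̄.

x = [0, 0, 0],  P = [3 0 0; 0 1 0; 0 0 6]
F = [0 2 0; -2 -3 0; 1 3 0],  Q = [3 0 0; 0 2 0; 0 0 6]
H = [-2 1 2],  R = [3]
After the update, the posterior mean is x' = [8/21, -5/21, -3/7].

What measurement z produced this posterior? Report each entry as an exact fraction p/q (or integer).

x̄ = F·x = [0, 0, 0]
P̄ = F·P·Fᵀ + Q = [7 -6 6; -6 23 -15; 6 -15 18]
S = H·P̄·Hᵀ + R = [42]
K = P̄·Hᵀ·S⁻¹ = [-4/21; 5/42; 3/14]
x' − x̄ = [8/21, -5/21, -3/7] = K·y
y = (KᵀK)⁻¹·Kᵀ·(x' − x̄) = [-2]
z = y + H·x̄ = [-2] + [0] = [-2]

z = [-2]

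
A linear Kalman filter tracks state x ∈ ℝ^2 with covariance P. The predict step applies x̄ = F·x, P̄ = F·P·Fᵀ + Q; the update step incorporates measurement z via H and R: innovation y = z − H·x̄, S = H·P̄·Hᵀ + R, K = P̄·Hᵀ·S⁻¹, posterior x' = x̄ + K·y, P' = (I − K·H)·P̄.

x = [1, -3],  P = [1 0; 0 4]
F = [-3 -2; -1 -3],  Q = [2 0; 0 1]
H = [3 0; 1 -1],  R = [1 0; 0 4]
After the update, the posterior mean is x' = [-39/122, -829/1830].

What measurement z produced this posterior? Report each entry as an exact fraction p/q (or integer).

x̄ = F·x = [3, 8]
P̄ = F·P·Fᵀ + Q = [27 27; 27 38]
S = H·P̄·Hᵀ + R = [244 0; 0 15]
K = P̄·Hᵀ·S⁻¹ = [81/244 0; 81/244 -11/15]
x' − x̄ = [-405/122, -15469/1830] = K·y
y = (KᵀK)⁻¹·Kᵀ·(x' − x̄) = [-10, 7]
z = y + H·x̄ = [-10, 7] + [9, -5] = [-1, 2]

z = [-1, 2]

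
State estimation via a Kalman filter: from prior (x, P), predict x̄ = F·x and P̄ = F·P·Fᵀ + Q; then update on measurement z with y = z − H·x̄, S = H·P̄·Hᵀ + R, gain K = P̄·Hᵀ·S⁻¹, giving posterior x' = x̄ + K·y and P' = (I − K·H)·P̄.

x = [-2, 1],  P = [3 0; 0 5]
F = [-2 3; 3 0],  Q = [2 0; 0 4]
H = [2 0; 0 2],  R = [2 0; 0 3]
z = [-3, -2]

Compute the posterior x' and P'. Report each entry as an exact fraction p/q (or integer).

x̄ = F·x = [7, -6]
P̄ = F·P·Fᵀ + Q = [59 -18; -18 31]
y = z − H·x̄ = [-17, 10]
S = H·P̄·Hᵀ + R = [238 -72; -72 127]
K = P̄·Hᵀ·S⁻¹ = [6197/12521 -36/12521; -54/12521 6082/12521]
x' = x̄ + K·y = [-18062/12521, -13388/12521]
P' = (I − K·H)·P̄ = [6197/12521 -54/12521; -54/12521 9123/12521]

x' = [-18062/12521, -13388/12521]
P' = [6197/12521 -54/12521; -54/12521 9123/12521]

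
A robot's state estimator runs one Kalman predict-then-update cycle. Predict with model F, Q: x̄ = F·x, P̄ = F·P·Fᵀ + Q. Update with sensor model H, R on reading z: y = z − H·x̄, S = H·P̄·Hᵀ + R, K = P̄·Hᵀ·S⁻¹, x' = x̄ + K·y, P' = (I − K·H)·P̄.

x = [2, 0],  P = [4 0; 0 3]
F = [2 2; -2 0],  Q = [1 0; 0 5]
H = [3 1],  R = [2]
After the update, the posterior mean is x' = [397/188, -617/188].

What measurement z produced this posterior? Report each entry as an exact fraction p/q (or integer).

z = [3]

x̄ = F·x = [4, -4]
P̄ = F·P·Fᵀ + Q = [29 -16; -16 21]
S = H·P̄·Hᵀ + R = [188]
K = P̄·Hᵀ·S⁻¹ = [71/188; -27/188]
x' − x̄ = [-355/188, 135/188] = K·y
y = (KᵀK)⁻¹·Kᵀ·(x' − x̄) = [-5]
z = y + H·x̄ = [-5] + [8] = [3]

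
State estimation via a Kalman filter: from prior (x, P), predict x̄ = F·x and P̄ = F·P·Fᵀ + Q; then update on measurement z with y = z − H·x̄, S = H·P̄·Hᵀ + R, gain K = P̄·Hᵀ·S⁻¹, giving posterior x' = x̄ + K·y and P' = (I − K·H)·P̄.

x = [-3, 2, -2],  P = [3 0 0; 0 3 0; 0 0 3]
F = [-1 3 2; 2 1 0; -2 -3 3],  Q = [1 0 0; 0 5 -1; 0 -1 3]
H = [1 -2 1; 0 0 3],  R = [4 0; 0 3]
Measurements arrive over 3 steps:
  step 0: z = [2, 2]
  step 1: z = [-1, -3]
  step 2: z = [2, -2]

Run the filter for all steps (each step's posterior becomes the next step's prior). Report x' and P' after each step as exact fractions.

step 0: x' = [-17965/9514, -9573/4757, 5181/9514], P' = [251627/9514 116617/9514 -2269/9514; 116617/9514 31740/4757 319/9514; -2269/9514 319/9514 3127/9514]
step 1: x' = [106260178/225514843, 271431373/451029686, -196685724/225514843], P' = [1833026027/225514843 769117406/225514843 -54983575/225514843; 769117406/225514843 1058314671/451029686 1751489/225514843; -54983575/225514843 1751489/225514843 72440949/225514843]
step 2: x' = [-916394965751/1115723539995, -5793933911413/3347170619985, -753506969993/1115723539995], P' = [2850028555807/371907846665 3568798918951/1115723539995 -85169223789/371907846665; 3568798918951/1115723539995 7525243091528/3347170619985 16551353773/1115723539995; -85169223789/371907846665 16551353773/1115723539995 119291078103/371907846665]

step 0: x̄ = F·x = [5, -4, -6]
step 0: P̄ = F·P·Fᵀ + Q = [43 3 -3; 3 20 -22; -3 -22 69]
step 0: y = z − H·x̄ = [-5, 20]
step 0: S = H·P̄·Hᵀ + R = [266 330; 330 624]
step 0: K = P̄·Hᵀ·S⁻¹ = [4031/9514 -2269/9514; -1253/4757 319/9514; 55/9514 3127/9514]
step 0: x' = x̄ + K·y = [-17965/9514, -9573/4757, 5181/9514]
step 0: P' = (I − K·H)·P̄ = [251627/9514 116617/9514 -2269/9514; 116617/9514 31740/4757 319/9514; -2269/9514 319/9514 3127/9514]
step 1: x̄ = F·x = [-29111/9514, -27538/4757, 108911/9514]
step 1: P̄ = F·P·Fᵀ + Q = [158171/9514 261833/9514 -382315/9514; 261833/9514 792013/4757 -2152055/9514; -382315/9514 -2152055/9514 3055403/9514]
step 1: y = z − H·x̄ = [-99733/4757, -355275/9514]
step 1: S = H·P̄·Hᵀ + R = [8191996/4757 10465797/4757; 10465797/4757 27527169/9514]
step 1: K = P̄·Hᵀ·S⁻¹ = [59951910/225514843 -54983575/225514843; -71861444/225514843 1751489/225514843; 3488599/225514843 72440949/225514843]
step 1: x' = x̄ + K·y = [106260178/225514843, 271431373/451029686, -196685724/225514843]
step 1: P' = (I − K·H)·P̄ = [1833026027/225514843 769117406/225514843 -54983575/225514843; 769117406/225514843 1058314671/451029686 1751489/225514843; -54983575/225514843 1751489/225514843 72440949/225514843]
step 2: x̄ = F·x = [-184969133/451029686, 696472085/451029686, -2419449175/451029686]
step 2: P̄ = F·P·Fᵀ + Q = [5473936835/451029686 3101151321/451029686 -5157861995/451029686; 3101151321/451029686 24130610565/451029686 -31245354377/451029686; -5157861995/451029686 -31245354377/451029686 46561436335/451029686]
step 2: y = z − H·x̄ = [2449710925/225514843, 6356288153/451029686]
step 2: S = H·P̄·Hᵀ + R = [126311511204/225514843 155841424641/225514843; 155841424641/225514843 420406016073/451029686]
step 2: K = P̄·Hᵀ·S⁻¹ = [289245039538/1115723539995 -85169223789/371907846665; -1073608841221/3347170619985 16551353773/1115723539995; 17315713849/1115723539995 119291078103/371907846665]
step 2: x' = x̄ + K·y = [-916394965751/1115723539995, -5793933911413/3347170619985, -753506969993/1115723539995]
step 2: P' = (I − K·H)·P̄ = [2850028555807/371907846665 3568798918951/1115723539995 -85169223789/371907846665; 3568798918951/1115723539995 7525243091528/3347170619985 16551353773/1115723539995; -85169223789/371907846665 16551353773/1115723539995 119291078103/371907846665]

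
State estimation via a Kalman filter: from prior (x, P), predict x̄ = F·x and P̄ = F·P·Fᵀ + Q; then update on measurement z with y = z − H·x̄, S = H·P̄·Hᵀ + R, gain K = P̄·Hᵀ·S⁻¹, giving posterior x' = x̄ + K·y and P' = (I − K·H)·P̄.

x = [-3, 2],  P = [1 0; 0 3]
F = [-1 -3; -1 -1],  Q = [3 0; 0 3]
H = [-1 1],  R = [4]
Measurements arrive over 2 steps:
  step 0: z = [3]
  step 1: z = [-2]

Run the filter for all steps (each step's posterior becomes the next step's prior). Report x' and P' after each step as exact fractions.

step 0: x' = [-45/22, 25/22], P' = [241/22 157/22; 157/22 145/22]
step 1: x' = [85/16, 1513/400], P' = [437/16 337/16; 337/16 7349/400]

step 0: x̄ = F·x = [-3, 1]
step 0: P̄ = F·P·Fᵀ + Q = [31 10; 10 7]
step 0: y = z − H·x̄ = [-1]
step 0: S = H·P̄·Hᵀ + R = [22]
step 0: K = P̄·Hᵀ·S⁻¹ = [-21/22; -3/22]
step 0: x' = x̄ + K·y = [-45/22, 25/22]
step 0: P' = (I − K·H)·P̄ = [241/22 157/22; 157/22 145/22]
step 1: x̄ = F·x = [-15/11, 10/11]
step 1: P̄ = F·P·Fᵀ + Q = [1277/11 652/11; 652/11 383/11]
step 1: y = z − H·x̄ = [-47/11]
step 1: S = H·P̄·Hᵀ + R = [400/11]
step 1: K = P̄·Hᵀ·S⁻¹ = [-25/16; -269/400]
step 1: x' = x̄ + K·y = [85/16, 1513/400]
step 1: P' = (I − K·H)·P̄ = [437/16 337/16; 337/16 7349/400]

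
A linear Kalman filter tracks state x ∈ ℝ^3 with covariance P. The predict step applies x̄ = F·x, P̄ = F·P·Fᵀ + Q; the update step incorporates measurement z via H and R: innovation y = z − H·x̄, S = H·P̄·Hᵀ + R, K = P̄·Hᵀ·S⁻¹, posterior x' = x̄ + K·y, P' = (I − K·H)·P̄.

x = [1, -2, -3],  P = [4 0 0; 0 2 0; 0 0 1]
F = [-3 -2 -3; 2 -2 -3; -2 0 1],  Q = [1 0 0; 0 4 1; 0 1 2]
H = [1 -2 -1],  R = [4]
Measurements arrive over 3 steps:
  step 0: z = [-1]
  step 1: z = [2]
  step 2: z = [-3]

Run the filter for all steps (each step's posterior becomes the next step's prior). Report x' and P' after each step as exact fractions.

step 0: x' = [2048/139, 1203/139, -163/139], P' = [5297/139 1988/139 1133/139; 1988/139 1174/139 -108/139; 1133/139 -108/139 1197/139]
step 1: x' = [250334/41189, 170369/41189, -155906/41189], P' = [8575495/82378 1865116/41189 767251/82378; 1865116/41189 1019367/41189 -142298/41189; 767251/82378 -142298/41189 1190671/82378]
step 2: x' = [1604874830/137302773, 1234336795/137302773, -443097025/137302773], P' = [20689694255/137302773 10162549897/137302773 -187757491/137302773; 10162549897/137302773 5852215529/137302773 -1413287813/137302773; -187757491/137302773 -1413287813/137302773 2377172531/137302773]

step 0: x̄ = F·x = [10, 15, -5]
step 0: P̄ = F·P·Fᵀ + Q = [54 -7 21; -7 37 -18; 21 -18 19]
step 0: y = z − H·x̄ = [14]
step 0: S = H·P̄·Hᵀ + R = [139]
step 0: K = P̄·Hᵀ·S⁻¹ = [47/139; -63/139; 38/139]
step 0: x' = x̄ + K·y = [2048/139, 1203/139, -163/139]
step 0: P' = (I − K·H)·P̄ = [5297/139 1988/139 1133/139; 1988/139 1174/139 -108/139; 1133/139 -108/139 1197/139]
step 1: x̄ = F·x = [-8061/139, 2179/139, -4259/139]
step 1: P̄ = F·P·Fᵀ + Q = [106235/139 -10234/139 39758/139; -10234/139 6417/139 -7408/139; 39758/139 -7408/139 18131/139]
step 1: y = z − H·x̄ = [8438/139]
step 1: S = H·P̄·Hᵀ + R = [82378/139]
step 1: K = P̄·Hᵀ·S⁻¹ = [86945/82378; -7830/41189; 36443/82378]
step 1: x' = x̄ + K·y = [250334/41189, 170369/41189, -155906/41189]
step 1: P' = (I − K·H)·P̄ = [8575495/82378 1865116/41189 767251/82378; 1865116/41189 1019367/41189 -142298/41189; 767251/82378 -142298/41189 1190671/82378]
step 2: x̄ = F·x = [-624022/41189, 627648/41189, -656574/41189]
step 2: P̄ = F·P·Fᵀ + Q = [75645479/41189 -13117465/41189 32836415/41189; -13117465/41189 11038447/82378 -16163487/82378; 32836415/41189 -16163487/82378 32588403/82378]
step 2: y = z − H·x̄ = [1099177/41189]
step 2: S = H·P̄·Hᵀ + R = [137302773/82378]
step 2: K = P̄·Hᵀ·S⁻¹ = [138087988/137302773; -32148337/137302773; 65411401/137302773]
step 2: x' = x̄ + K·y = [1604874830/137302773, 1234336795/137302773, -443097025/137302773]
step 2: P' = (I − K·H)·P̄ = [20689694255/137302773 10162549897/137302773 -187757491/137302773; 10162549897/137302773 5852215529/137302773 -1413287813/137302773; -187757491/137302773 -1413287813/137302773 2377172531/137302773]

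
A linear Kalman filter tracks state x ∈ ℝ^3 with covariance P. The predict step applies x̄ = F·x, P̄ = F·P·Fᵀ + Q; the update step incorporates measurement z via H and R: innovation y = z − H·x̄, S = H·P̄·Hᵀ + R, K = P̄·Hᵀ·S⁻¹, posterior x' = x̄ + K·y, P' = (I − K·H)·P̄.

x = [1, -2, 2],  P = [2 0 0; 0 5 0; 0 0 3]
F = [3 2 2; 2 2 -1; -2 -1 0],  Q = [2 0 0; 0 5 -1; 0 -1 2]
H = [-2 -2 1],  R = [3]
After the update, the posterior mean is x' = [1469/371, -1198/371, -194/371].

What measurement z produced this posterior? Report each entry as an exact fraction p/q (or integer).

x̄ = F·x = [3, -4, 0]
P̄ = F·P·Fᵀ + Q = [52 26 -22; 26 36 -19; -22 -19 15]
S = H·P̄·Hᵀ + R = [742]
K = P̄·Hᵀ·S⁻¹ = [-89/371; -143/742; 97/742]
x' − x̄ = [356/371, 286/371, -194/371] = K·y
y = (KᵀK)⁻¹·Kᵀ·(x' − x̄) = [-4]
z = y + H·x̄ = [-4] + [2] = [-2]

z = [-2]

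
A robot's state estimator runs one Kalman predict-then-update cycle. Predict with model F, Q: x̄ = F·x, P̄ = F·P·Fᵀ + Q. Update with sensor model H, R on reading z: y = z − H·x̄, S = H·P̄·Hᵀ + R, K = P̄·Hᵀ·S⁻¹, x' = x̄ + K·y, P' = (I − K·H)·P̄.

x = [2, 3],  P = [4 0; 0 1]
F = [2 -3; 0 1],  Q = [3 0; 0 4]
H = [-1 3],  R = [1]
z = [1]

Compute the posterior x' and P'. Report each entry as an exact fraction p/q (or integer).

x' = [21/92, 21/46]
P' = [1207/92 195/46; 195/46 34/23]

x̄ = F·x = [-5, 3]
P̄ = F·P·Fᵀ + Q = [28 -3; -3 5]
y = z − H·x̄ = [-13]
S = H·P̄·Hᵀ + R = [92]
K = P̄·Hᵀ·S⁻¹ = [-37/92; 9/46]
x' = x̄ + K·y = [21/92, 21/46]
P' = (I − K·H)·P̄ = [1207/92 195/46; 195/46 34/23]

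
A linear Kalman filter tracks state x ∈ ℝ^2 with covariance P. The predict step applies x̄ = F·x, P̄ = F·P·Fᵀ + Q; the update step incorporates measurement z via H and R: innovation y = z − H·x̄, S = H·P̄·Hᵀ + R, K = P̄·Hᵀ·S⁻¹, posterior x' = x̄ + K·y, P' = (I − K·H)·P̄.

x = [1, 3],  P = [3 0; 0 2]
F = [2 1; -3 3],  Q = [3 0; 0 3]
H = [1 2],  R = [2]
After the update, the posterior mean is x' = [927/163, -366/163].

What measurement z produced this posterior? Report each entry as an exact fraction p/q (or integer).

x̄ = F·x = [5, 6]
P̄ = F·P·Fᵀ + Q = [17 -12; -12 48]
S = H·P̄·Hᵀ + R = [163]
K = P̄·Hᵀ·S⁻¹ = [-7/163; 84/163]
x' − x̄ = [112/163, -1344/163] = K·y
y = (KᵀK)⁻¹·Kᵀ·(x' − x̄) = [-16]
z = y + H·x̄ = [-16] + [17] = [1]

z = [1]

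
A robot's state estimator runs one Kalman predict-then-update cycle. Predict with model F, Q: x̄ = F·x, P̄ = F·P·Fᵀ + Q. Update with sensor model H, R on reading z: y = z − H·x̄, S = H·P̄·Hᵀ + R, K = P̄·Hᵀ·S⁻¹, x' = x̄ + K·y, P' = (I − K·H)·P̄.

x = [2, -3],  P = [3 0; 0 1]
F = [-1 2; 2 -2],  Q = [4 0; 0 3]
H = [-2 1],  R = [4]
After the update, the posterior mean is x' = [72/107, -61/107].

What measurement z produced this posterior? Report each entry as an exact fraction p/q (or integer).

z = [-3]

x̄ = F·x = [-8, 10]
P̄ = F·P·Fᵀ + Q = [11 -10; -10 19]
S = H·P̄·Hᵀ + R = [107]
K = P̄·Hᵀ·S⁻¹ = [-32/107; 39/107]
x' − x̄ = [928/107, -1131/107] = K·y
y = (KᵀK)⁻¹·Kᵀ·(x' − x̄) = [-29]
z = y + H·x̄ = [-29] + [26] = [-3]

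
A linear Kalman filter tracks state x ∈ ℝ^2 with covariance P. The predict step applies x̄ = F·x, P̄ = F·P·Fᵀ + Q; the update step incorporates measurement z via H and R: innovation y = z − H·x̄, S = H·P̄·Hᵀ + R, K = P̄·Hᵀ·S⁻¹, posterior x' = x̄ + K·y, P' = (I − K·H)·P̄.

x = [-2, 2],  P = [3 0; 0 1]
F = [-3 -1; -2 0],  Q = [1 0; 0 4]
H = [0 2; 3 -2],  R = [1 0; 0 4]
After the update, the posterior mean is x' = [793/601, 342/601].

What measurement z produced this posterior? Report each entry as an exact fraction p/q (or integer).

z = [1, 3]

x̄ = F·x = [4, 4]
P̄ = F·P·Fᵀ + Q = [29 18; 18 16]
S = H·P̄·Hᵀ + R = [65 44; 44 113]
K = P̄·Hᵀ·S⁻¹ = [608/1803 577/1803; 2648/5409 22/5409]
x' − x̄ = [-1611/601, -2062/601] = K·y
y = (KᵀK)⁻¹·Kᵀ·(x' − x̄) = [-7, -1]
z = y + H·x̄ = [-7, -1] + [8, 4] = [1, 3]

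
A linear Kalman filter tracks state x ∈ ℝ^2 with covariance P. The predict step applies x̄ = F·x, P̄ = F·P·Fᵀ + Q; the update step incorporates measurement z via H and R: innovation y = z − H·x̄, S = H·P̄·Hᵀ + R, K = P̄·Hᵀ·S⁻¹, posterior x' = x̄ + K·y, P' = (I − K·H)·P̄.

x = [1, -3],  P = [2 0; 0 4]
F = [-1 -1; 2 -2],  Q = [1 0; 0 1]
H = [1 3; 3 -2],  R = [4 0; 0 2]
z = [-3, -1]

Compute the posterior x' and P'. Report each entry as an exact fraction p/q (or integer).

x̄ = F·x = [2, 8]
P̄ = F·P·Fᵀ + Q = [7 4; 4 25]
y = z − H·x̄ = [-29, 9]
S = H·P̄·Hᵀ + R = [260 -101; -101 117]
K = P̄·Hᵀ·S⁻¹ = [3536/20219 5299/20219; 5405/20219 -1901/20219]
x' = x̄ + K·y = [-14415/20219, -12102/20219]
P' = (I − K·H)·P̄ = [5462/20219 2894/20219; 2894/20219 6242/20219]

x' = [-14415/20219, -12102/20219]
P' = [5462/20219 2894/20219; 2894/20219 6242/20219]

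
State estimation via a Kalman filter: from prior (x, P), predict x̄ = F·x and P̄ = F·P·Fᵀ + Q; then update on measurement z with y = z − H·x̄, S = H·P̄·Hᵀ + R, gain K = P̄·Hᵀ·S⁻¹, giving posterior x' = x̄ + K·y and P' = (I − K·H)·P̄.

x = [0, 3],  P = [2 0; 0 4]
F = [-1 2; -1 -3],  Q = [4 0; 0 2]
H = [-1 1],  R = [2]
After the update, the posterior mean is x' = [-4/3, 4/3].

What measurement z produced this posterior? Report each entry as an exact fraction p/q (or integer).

x̄ = F·x = [6, -9]
P̄ = F·P·Fᵀ + Q = [22 -22; -22 40]
S = H·P̄·Hᵀ + R = [108]
K = P̄·Hᵀ·S⁻¹ = [-11/27; 31/54]
x' − x̄ = [-22/3, 31/3] = K·y
y = (KᵀK)⁻¹·Kᵀ·(x' − x̄) = [18]
z = y + H·x̄ = [18] + [-15] = [3]

z = [3]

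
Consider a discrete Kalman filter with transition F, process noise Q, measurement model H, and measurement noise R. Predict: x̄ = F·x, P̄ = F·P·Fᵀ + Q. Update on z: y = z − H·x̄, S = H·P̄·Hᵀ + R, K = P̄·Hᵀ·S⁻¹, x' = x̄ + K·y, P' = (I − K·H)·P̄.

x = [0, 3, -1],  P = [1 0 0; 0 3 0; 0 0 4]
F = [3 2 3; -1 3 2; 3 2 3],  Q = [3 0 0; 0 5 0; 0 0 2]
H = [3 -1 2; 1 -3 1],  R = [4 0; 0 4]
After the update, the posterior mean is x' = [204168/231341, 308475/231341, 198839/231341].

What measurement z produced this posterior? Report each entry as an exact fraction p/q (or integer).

x̄ = F·x = [3, 7, 3]
P̄ = F·P·Fᵀ + Q = [60 39 57; 39 49 39; 57 39 59]
S = H·P̄·Hᵀ + R = [1123 67; 67 210]
K = P̄·Hᵀ·S⁻¹ = [53550/231341 -17085/231341; 35283/231341 -87269/231341; 52567/231341 -17873/231341]
x' − x̄ = [-489855/231341, -1310912/231341, -495184/231341] = K·y
y = (KᵀK)⁻¹·Kᵀ·(x' − x̄) = [-5, 13]
z = y + H·x̄ = [-5, 13] + [8, -15] = [3, -2]

z = [3, -2]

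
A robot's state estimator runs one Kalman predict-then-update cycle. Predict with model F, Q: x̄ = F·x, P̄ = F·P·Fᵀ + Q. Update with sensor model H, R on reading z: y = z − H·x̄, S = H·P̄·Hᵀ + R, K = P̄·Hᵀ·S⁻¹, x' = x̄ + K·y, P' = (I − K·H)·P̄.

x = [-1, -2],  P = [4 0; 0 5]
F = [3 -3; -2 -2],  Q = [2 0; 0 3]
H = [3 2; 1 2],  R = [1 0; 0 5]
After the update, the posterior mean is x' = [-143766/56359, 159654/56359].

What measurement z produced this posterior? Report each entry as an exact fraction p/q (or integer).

x̄ = F·x = [3, 6]
P̄ = F·P·Fᵀ + Q = [83 6; 6 39]
S = H·P̄·Hᵀ + R = [976 453; 453 268]
K = P̄·Hᵀ·S⁻¹ = [26913/56359 -25513/56359; -12324/56359 38496/56359]
x' − x̄ = [-312843/56359, -178500/56359] = K·y
y = (KᵀK)⁻¹·Kᵀ·(x' − x̄) = [-23, -12]
z = y + H·x̄ = [-23, -12] + [21, 15] = [-2, 3]

z = [-2, 3]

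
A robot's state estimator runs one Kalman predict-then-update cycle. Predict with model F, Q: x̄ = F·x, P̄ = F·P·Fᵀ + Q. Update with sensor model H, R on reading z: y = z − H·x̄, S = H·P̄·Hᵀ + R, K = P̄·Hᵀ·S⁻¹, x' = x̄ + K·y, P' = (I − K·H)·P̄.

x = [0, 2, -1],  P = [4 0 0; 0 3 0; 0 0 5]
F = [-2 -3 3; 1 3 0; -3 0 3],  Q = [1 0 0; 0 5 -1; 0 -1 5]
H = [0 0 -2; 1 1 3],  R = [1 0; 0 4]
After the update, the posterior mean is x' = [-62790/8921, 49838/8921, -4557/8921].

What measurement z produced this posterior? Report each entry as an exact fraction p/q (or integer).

x̄ = F·x = [-9, 6, -3]
P̄ = F·P·Fᵀ + Q = [89 -35 69; -35 36 -13; 69 -13 86]
S = H·P̄·Hᵀ + R = [345 -628; -628 1169]
K = P̄·Hᵀ·S⁻¹ = [2586/8921 3381/8921; 6530/8921 3218/8921; -3876/8921 314/8921]
x' − x̄ = [17499/8921, -3688/8921, 22206/8921] = K·y
y = (KᵀK)⁻¹·Kᵀ·(x' − x̄) = [-5, 9]
z = y + H·x̄ = [-5, 9] + [6, -12] = [1, -3]

z = [1, -3]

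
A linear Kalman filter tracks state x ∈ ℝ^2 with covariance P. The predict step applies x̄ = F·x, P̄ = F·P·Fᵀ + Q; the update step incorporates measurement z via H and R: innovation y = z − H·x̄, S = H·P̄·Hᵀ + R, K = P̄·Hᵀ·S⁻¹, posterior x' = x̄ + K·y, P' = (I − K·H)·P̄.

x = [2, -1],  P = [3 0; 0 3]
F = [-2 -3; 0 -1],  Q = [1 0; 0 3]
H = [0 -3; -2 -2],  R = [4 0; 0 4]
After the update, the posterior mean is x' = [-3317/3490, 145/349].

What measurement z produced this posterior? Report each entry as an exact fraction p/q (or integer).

x̄ = F·x = [-1, 1]
P̄ = F·P·Fᵀ + Q = [40 9; 9 6]
S = H·P̄·Hᵀ + R = [58 90; 90 260]
K = P̄·Hᵀ·S⁻¹ = [90/349 -1627/3490; -99/349 -6/349]
x' − x̄ = [173/3490, -204/349] = K·y
y = (KᵀK)⁻¹·Kᵀ·(x' − x̄) = [2, 1]
z = y + H·x̄ = [2, 1] + [-3, 0] = [-1, 1]

z = [-1, 1]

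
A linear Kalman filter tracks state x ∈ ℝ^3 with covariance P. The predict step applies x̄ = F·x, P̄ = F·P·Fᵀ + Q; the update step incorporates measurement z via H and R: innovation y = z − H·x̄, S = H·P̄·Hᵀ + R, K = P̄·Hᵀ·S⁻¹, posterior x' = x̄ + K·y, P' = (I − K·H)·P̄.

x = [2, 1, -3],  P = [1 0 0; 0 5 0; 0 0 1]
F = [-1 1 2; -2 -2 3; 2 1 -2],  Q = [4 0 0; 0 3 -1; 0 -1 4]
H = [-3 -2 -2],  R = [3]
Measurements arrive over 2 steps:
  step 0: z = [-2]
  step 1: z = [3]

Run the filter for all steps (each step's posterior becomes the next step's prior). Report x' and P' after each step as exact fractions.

step 0: x' = [157/137, -1311/137, 1166/137], P' = [622/137 -1138/137 259/137; -1138/137 4356/137 -2613/137; 259/137 -2613/137 2208/137]
step 1: x' = [-48418/15991, 590984/111937, -238565/111937], P' = [263178/15991 -573280/15991 182368/15991; -573280/15991 11165647/111937 -5038954/111937; 182368/15991 -5038954/111937 3060004/111937]

step 0: x̄ = F·x = [-7, -15, 11]
step 0: P̄ = F·P·Fᵀ + Q = [14 -2 -1; -2 36 -21; -1 -21 17]
step 0: y = z − H·x̄ = [-31]
step 0: S = H·P̄·Hᵀ + R = [137]
step 0: K = P̄·Hᵀ·S⁻¹ = [-36/137; -24/137; 11/137]
step 0: x' = x̄ + K·y = [157/137, -1311/137, 1166/137]
step 0: P' = (I − K·H)·P̄ = [622/137 -1138/137 259/137; -1138/137 4356/137 -2613/137; 259/137 -2613/137 2208/137]
step 1: x̄ = F·x = [864/137, 5806/137, -3329/137]
step 1: P̄ = F·P·Fᵀ + Q = [5146/137 6580/137 -5304/137; 6580/137 59339/137 -33458/137; -5304/137 -33458/137 20052/137]
step 1: y = z − H·x̄ = [7957/137]
step 1: S = H·P̄·Hᵀ + R = [111937/137]
step 1: K = P̄·Hᵀ·S⁻¹ = [-2570/15991; -71502/111937; 42724/111937]
step 1: x' = x̄ + K·y = [-48418/15991, 590984/111937, -238565/111937]
step 1: P' = (I − K·H)·P̄ = [263178/15991 -573280/15991 182368/15991; -573280/15991 11165647/111937 -5038954/111937; 182368/15991 -5038954/111937 3060004/111937]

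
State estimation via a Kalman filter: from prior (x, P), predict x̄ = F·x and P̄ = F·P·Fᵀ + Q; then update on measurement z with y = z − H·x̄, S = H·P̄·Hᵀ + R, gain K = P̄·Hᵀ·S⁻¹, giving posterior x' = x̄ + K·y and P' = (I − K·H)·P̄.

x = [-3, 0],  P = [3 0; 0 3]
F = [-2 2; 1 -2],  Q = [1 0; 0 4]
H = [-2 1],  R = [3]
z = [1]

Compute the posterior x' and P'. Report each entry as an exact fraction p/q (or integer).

x' = [38/97, 149/97]
P' = [113/97 124/97; 124/97 661/194]

x̄ = F·x = [6, -3]
P̄ = F·P·Fᵀ + Q = [25 -18; -18 19]
y = z − H·x̄ = [16]
S = H·P̄·Hᵀ + R = [194]
K = P̄·Hᵀ·S⁻¹ = [-34/97; 55/194]
x' = x̄ + K·y = [38/97, 149/97]
P' = (I − K·H)·P̄ = [113/97 124/97; 124/97 661/194]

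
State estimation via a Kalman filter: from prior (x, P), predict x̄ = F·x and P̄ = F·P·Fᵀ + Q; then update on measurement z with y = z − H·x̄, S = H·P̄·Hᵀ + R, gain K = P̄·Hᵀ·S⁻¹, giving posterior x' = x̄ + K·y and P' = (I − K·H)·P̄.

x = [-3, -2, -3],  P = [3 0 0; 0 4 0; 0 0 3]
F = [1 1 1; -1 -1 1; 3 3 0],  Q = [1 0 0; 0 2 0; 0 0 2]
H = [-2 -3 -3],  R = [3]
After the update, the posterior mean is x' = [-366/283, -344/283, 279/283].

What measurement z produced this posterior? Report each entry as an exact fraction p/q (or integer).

x̄ = F·x = [-8, 2, -15]
P̄ = F·P·Fᵀ + Q = [11 -4 21; -4 12 -21; 21 -21 65]
S = H·P̄·Hᵀ + R = [566]
K = P̄·Hᵀ·S⁻¹ = [-73/566; 35/566; -87/283]
x' − x̄ = [1898/283, -910/283, 4524/283] = K·y
y = (KᵀK)⁻¹·Kᵀ·(x' − x̄) = [-52]
z = y + H·x̄ = [-52] + [55] = [3]

z = [3]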